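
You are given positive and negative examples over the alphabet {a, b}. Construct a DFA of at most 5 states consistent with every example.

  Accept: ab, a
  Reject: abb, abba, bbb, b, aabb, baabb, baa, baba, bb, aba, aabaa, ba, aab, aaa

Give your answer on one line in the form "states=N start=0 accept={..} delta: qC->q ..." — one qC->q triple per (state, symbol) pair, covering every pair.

states=4 start=0 accept={1,3} delta: 0a->1 0b->2 1a->2 1b->3 2a->2 2b->2 3a->0 3b->2

Grow the machine one transition at a time. Run the examples from 0; the earliest place one falls off (shortest prefix, ties alphabetical) gets sent to the lowest-numbered state that keeps every Accept/Reject pair distinguishable — a pair clashes when both reach the same state with identical unread suffix — and to a fresh state only if none does.
a: 0a undefined. 0a->0: no, ab/b meet in 0 with "b" left. Open state 1: 0a->1.
b: 0b undefined. 0b->0: no, a/ba meet in 1. 0b->1: no, ab/bb meet in 1 with "b" left. Open state 2: 0b->2.
aa: 1a undefined. 1a->0: no, a/aaa meet in 1. 1a->1: no, ab/aab meet in 1 with "b" left. 1a->2: ok.
ab: 1b undefined. 1b->0: no, a/aba meet in 1. 1b->1: no, ab/abb meet in 1. 1b->2: no, ab/b meet in 2. Open state 3: 1b->3.
ba: 2a undefined. 2a->0: no, a/baa meet in 1. 2a->1: no, a/ba meet in 1. 2a->2: ok.
bb: 2b undefined. 2b->0: no, a/baba meet in 1. 2b->1: no, ab/bbb meet in 3. 2b->2: ok.
aba: 3a undefined. 3a->0: ok.
abb: 3b undefined. 3b->0: no, a/abba meet in 1. 3b->1: no, a/abb meet in 1. 3b->2: ok.
All examples now run through 4 states with every (state, symbol) defined. Accept strings end in {1,3}, Reject strings end in {0,2}; accept={1,3}.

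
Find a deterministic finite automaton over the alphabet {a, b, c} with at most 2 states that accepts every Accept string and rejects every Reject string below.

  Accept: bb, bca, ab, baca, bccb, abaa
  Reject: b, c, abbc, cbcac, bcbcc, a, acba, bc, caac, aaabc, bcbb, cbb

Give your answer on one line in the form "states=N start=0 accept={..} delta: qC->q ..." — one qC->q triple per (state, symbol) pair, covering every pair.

states=2 start=0 accept={0} delta: 0a->1 0b->1 0c->1 1a->0 1b->0 1c->1

Fold the examples into a partial DFA from state 0: repeatedly fix the first undefined (state, symbol) met by the shortest-then-alphabetical prefix, trying targets in increasing order and rejecting any under which an Accept and a Reject string meet in one state with the same remainder; add a state when all current targets are rejected. Accepting states are where Accept strings end.
a: 0a undefined. 0a->0: no, ab/b meet in 0 with "b" left. Open state 1: 0a->1.
b: 0b undefined. 0b->0: no, bb/b meet in 0. 0b->1: ok.
c: 0c undefined. 0c->0: no, bb/cbb meet in 1 with "b" left. 0c->1: ok.
aa: 1a undefined. 1a->0: ok.
ab: 1b undefined. 1b->0: ok.
ac: 1c undefined. 1c->0: no, bb/abbc meet in 0. 1c->1: ok.
All examples now run through 2 states with every (state, symbol) defined. Accept strings end in {0}, Reject strings end in {1}; accept={0}.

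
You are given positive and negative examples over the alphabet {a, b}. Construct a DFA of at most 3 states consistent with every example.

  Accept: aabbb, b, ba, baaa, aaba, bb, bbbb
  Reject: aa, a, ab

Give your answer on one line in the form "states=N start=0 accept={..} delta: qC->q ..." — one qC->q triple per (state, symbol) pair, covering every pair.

states=3 start=0 accept={2} delta: 0a->1 0b->2 1a->0 1b->0 2a->2 2b->2

Fold the examples into a partial DFA from state 0: repeatedly fix the first undefined (state, symbol) met by the shortest-then-alphabetical prefix, trying targets in increasing order and rejecting any under which an Accept and a Reject string meet in one state with the same remainder; add a state when all current targets are rejected. Accepting states are where Accept strings end.
a: 0a undefined. 0a->0: no, b/ab meet in 0 with "b" left. Open state 1: 0a->1.
b: 0b undefined. 0b->0: no, ba/a meet in 1. 0b->1: no, b/a meet in 1. Open state 2: 0b->2.
aa: 1a undefined. 1a->0: ok.
ab: 1b undefined. 1b->0: ok.
ba: 2a undefined. 2a->0: no, ba/aa meet in 0. 2a->1: no, ba/a meet in 1. 2a->2: ok.
bb: 2b undefined. 2b->0: no, bb/aa meet in 0. 2b->1: no, aabbb/aa meet in 0. 2b->2: ok.
All examples now run through 3 states with every (state, symbol) defined. Accept strings end in {2}, Reject strings end in {0,1}; accept={2}.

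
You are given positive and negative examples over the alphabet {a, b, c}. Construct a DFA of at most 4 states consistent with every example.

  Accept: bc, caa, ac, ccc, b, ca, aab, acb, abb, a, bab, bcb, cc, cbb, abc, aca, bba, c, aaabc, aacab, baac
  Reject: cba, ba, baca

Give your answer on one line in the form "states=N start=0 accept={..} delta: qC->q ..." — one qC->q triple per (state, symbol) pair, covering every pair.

states=3 start=0 accept={0,1} delta: 0a->0 0b->1 0c->0 1a->2 1b->0 1c->0 2a->0 2b->0 2c->1

Fold the examples into a partial DFA from state 0: repeatedly fix the first undefined (state, symbol) met by the shortest-then-alphabetical prefix, trying targets in increasing order and rejecting any under which an Accept and a Reject string meet in one state with the same remainder; add a state when all current targets are rejected. Accepting states are where Accept strings end.
a: 0a undefined. 0a->0: ok.
b: 0b undefined. 0b->0: no, b/ba meet in 0. Open state 1: 0b->1.
c: 0c undefined. 0c->0: ok.
ba: 1a undefined. 1a->0: no, caa/cba meet in 0. 1a->1: no, b/cba meet in 1. Open state 2: 1a->2.
bb: 1b undefined. 1b->0: ok.
bc: 1c undefined. 1c->0: ok.
baa: 2a undefined. 2a->0: ok.
bab: 2b undefined. 2b->0: ok.
bac: 2c undefined. 2c->0: no, bc/baca meet in 0. 2c->1: ok.
All examples now run through 3 states with every (state, symbol) defined. Accept strings end in {0,1}, Reject strings end in {2}; accept={0,1}.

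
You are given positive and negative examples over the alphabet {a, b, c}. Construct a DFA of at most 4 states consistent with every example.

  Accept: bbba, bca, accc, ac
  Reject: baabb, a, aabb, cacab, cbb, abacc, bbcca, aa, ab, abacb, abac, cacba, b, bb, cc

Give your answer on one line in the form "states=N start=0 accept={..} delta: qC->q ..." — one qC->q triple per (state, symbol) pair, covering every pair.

states=4 start=0 accept={2} delta: 0a->0 0b->1 0c->2 1a->1 1b->3 1c->3 2a->0 2b->0 2c->0 3a->2 3b->3 3c->0

Grow the machine one transition at a time. Run the examples from 0; the earliest place one falls off (shortest prefix, ties alphabetical) gets sent to the lowest-numbered state that keeps every Accept/Reject pair distinguishable — a pair clashes when both reach the same state with identical unread suffix — and to a fresh state only if none does.
a: 0a undefined. 0a->0: ok.
b: 0b undefined. 0b->0: no, bbba/baabb meet in 0. Open state 1: 0b->1.
c: 0c undefined. 0c->0: no, accc/a meet in 0. 0c->1: no, ac/ab meet in 1. Open state 2: 0c->2.
ba: 1a undefined. 1a->0: no, ac/abac meet in 2. 1a->1: ok.
bb: 1b undefined. 1b->0: no, bbba/baabb meet in 1. 1b->1: no, bbba/baabb meet in 1. 1b->2: no, ac/aabb meet in 2. Open state 3: 1b->3.
bc: 1c undefined. 1c->0: no, bca/a meet in 0. 1c->1: no, bca/abacc meet in 1. 1c->2: no, ac/abac meet in 2. 1c->3: ok.
ca: 2a undefined. 2a->0: ok.
cb: 2b undefined. 2b->0: ok.
cc: 2c undefined. 2c->0: ok.
bbb: 3b undefined. 3b->0: no, bbba/baabb meet in 0. 3b->1: no, bbba/baabb meet in 1. 3b->2: no, bbba/a meet in 0. 3b->3: ok.
bbc: 3c undefined. 3c->0: ok.
bca: 3a undefined. 3a->0: no, bbba/a meet in 0. 3a->1: no, bbba/cacab meet in 1. 3a->2: ok.
All examples now run through 4 states with every (state, symbol) defined. Accept strings end in {2}, Reject strings end in {0,1,3}; accept={2}.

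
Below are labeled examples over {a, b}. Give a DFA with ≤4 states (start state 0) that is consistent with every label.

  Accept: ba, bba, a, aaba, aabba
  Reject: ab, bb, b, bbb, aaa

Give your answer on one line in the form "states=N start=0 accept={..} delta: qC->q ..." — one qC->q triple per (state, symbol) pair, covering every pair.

states=3 start=0 accept={1} delta: 0a->1 0b->0 1a->2 1b->0 2a->0 2b->0

Grow the machine one transition at a time. Run the examples from 0; the earliest place one falls off (shortest prefix, ties alphabetical) gets sent to the lowest-numbered state that keeps every Accept/Reject pair distinguishable — a pair clashes when both reach the same state with identical unread suffix — and to a fresh state only if none does.
a: 0a undefined. 0a->0: no, a/aaa meet in 0. Open state 1: 0a->1.
b: 0b undefined. 0b->0: ok.
aa: 1a undefined. 1a->0: no, ba/aaa meet in 1. 1a->1: no, ba/aaa meet in 1. Open state 2: 1a->2.
ab: 1b undefined. 1b->0: ok.
aaa: 2a undefined. 2a->0: ok.
aab: 2b undefined. 2b->0: ok.
All examples now run through 3 states with every (state, symbol) defined. Accept strings end in {1}, Reject strings end in {0}; accept={1}.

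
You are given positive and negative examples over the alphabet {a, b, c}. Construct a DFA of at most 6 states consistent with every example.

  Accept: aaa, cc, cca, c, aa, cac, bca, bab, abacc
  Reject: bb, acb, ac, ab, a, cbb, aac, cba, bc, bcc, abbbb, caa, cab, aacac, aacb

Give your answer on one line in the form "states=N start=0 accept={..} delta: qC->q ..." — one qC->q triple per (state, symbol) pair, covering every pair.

Grow the machine one transition at a time. Run the examples from 0; the earliest place one falls off (shortest prefix, ties alphabetical) gets sent to the lowest-numbered state that keeps every Accept/Reject pair distinguishable — a pair clashes when both reach the same state with identical unread suffix — and to a fresh state only if none does.
a: 0a undefined. 0a->0: no, aaa/a meet in 0. Open state 1: 0a->1.
b: 0b undefined. 0b->0: no, cc/bcc meet in 0 with "cc" left. 0b->1: ok.
c: 0c undefined. 0c->0: no, cca/a meet in 1. 0c->1: no, aaa/caa meet in 1 with "aa" left. Open state 2: 0c->2.
aa: 1a undefined. 1a->0: no, aaa/a meet in 1. 1a->1: no, aaa/a meet in 1. 1a->2: no, cc/aac meet in 2 with "c" left. Open state 3: 1a->3.
ab: 1b undefined. 1b->0: no, abacc/bcc meet in 1 with "cc" left. 1b->1: ok.
ac: 1c undefined. 1c->0: no, c/bcc meet in 2. 1c->1: ok.
ca: 2a undefined. 2a->0: ok.
cb: 2b undefined. 2b->0: ok.
cc: 2c undefined. 2c->0: no, cca/bb meet in 1. 2c->1: no, cc/bb meet in 1. 2c->2: ok.
aaa: 3a undefined. 3a->0: ok.
aac: 3c undefined. 3c->0: no, aaa/aac meet in 0. 3c->1: no, abacc/bb meet in 1. 3c->2: no, aaa/aacb meet in 0. 3c->3: no, cc/aacac meet in 2. Open state 4: 3c->4.
bab: 3b undefined. 3b->0: ok.
aaca: 4a undefined. 4a->0: no, cc/aacac meet in 2. 4a->1: ok.
aacb: 4b undefined. 4b->0: no, aaa/aacb meet in 0. 4b->1: ok.
abacc: 4c undefined. 4c->0: ok.
All examples now run through 5 states with every (state, symbol) defined. Accept strings end in {0,2,3}, Reject strings end in {1,4}; accept={0,2,3}.

states=5 start=0 accept={0,2,3} delta: 0a->1 0b->1 0c->2 1a->3 1b->1 1c->1 2a->0 2b->0 2c->2 3a->0 3b->0 3c->4 4a->1 4b->1 4c->0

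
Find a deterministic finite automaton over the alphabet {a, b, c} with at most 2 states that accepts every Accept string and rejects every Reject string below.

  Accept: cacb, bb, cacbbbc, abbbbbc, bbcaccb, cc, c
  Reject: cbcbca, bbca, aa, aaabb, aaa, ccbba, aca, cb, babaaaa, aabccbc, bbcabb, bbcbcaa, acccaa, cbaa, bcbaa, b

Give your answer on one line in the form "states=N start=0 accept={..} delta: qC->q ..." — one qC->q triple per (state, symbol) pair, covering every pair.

states=2 start=0 accept={0} delta: 0a->1 0b->1 0c->0 1a->1 1b->0 1c->1

Grow the machine one transition at a time. Run the examples from 0; the earliest place one falls off (shortest prefix, ties alphabetical) gets sent to the lowest-numbered state that keeps every Accept/Reject pair distinguishable — a pair clashes when both reach the same state with identical unread suffix — and to a fresh state only if none does.
a: 0a undefined. 0a->0: no, bb/aaabb meet in 0 with "bb" left. Open state 1: 0a->1.
b: 0b undefined. 0b->0: no, bb/b meet in 0. 0b->1: ok.
c: 0c undefined. 0c->0: ok.
aa: 1a undefined. 1a->0: no, cc/aa meet in 0. 1a->1: ok.
ab: 1b undefined. 1b->0: ok.
ac: 1c undefined. 1c->0: no, cacb/cbcbca meet in 1. 1c->1: ok.
All examples now run through 2 states with every (state, symbol) defined. Accept strings end in {0}, Reject strings end in {1}; accept={0}.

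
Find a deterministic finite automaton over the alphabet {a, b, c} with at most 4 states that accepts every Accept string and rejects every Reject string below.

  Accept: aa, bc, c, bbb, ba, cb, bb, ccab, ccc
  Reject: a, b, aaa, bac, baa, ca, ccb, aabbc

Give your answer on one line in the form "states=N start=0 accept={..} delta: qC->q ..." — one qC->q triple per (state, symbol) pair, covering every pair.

Fold the examples into a partial DFA from state 0: repeatedly fix the first undefined (state, symbol) met by the shortest-then-alphabetical prefix, trying targets in increasing order and rejecting any under which an Accept and a Reject string meet in one state with the same remainder; add a state when all current targets are rejected. Accepting states are where Accept strings end.
a: 0a undefined. 0a->0: no, aa/a meet in 0. Open state 1: 0a->1.
b: 0b undefined. 0b->0: no, aa/baa meet in 1 with "a" left. 0b->1: ok.
c: 0c undefined. 0c->0: no, cb/a meet in 1. 0c->1: no, aa/ca meet in 1 with "a" left. Open state 2: 0c->2.
aa: 1a undefined. 1a->0: no, c/bac meet in 2. 1a->1: no, aa/a meet in 1. 1a->2: ok.
bb: 1b undefined. 1b->0: no, bbb/a meet in 1. 1b->1: no, bbb/a meet in 1. 1b->2: ok.
bc: 1c undefined. 1c->0: ok.
ca: 2a undefined. 2a->0: no, bc/aaa meet in 0. 2a->1: ok.
cb: 2b undefined. 2b->0: no, bc/aabbc meet in 0. 2b->1: no, bbb/a meet in 1. 2b->2: ok.
cc: 2c undefined. 2c->0: no, bc/bac meet in 0. 2c->1: no, aa/ccb meet in 2. 2c->2: no, aa/bac meet in 2. Open state 3: 2c->3.
cca: 3a undefined. 3a->0: no, ccab/a meet in 1. 3a->1: ok.
ccb: 3b undefined. 3b->0: no, bc/ccb meet in 0. 3b->1: ok.
ccc: 3c undefined. 3c->0: ok.
All examples now run through 4 states with every (state, symbol) defined. Accept strings end in {0,2}, Reject strings end in {1,3}; accept={0,2}.

states=4 start=0 accept={0,2} delta: 0a->1 0b->1 0c->2 1a->2 1b->2 1c->0 2a->1 2b->2 2c->3 3a->1 3b->1 3c->0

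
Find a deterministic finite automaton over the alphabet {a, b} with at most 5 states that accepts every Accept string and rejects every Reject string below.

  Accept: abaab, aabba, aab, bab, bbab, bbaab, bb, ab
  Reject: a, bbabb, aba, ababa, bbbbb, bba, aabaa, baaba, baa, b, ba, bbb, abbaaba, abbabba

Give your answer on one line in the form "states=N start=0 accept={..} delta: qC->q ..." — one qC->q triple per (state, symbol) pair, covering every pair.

states=4 start=0 accept={0,2} delta: 0a->1 0b->1 1a->1 1b->2 2a->1 2b->3 3a->0 3b->0

Grow the machine one transition at a time. Run the examples from 0; the earliest place one falls off (shortest prefix, ties alphabetical) gets sent to the lowest-numbered state that keeps every Accept/Reject pair distinguishable — a pair clashes when both reach the same state with identical unread suffix — and to a fresh state only if none does.
a: 0a undefined. 0a->0: no, aabba/bba meet in 0 with "bba" left. Open state 1: 0a->1.
b: 0b undefined. 0b->0: no, bb/bbbbb meet in 0. 0b->1: ok.
aa: 1a undefined. 1a->0: no, aabba/aba meet in 1 with "ba" left. 1a->1: ok.
ab: 1b undefined. 1b->0: no, aabba/a meet in 1. 1b->1: no, abaab/a meet in 1. Open state 2: 1b->2.
aba: 2a undefined. 2a->0: no, abaab/bbabb meet in 2. 2a->1: ok.
abb: 2b undefined. 2b->0: no, abaab/bbbbb meet in 2. 2b->1: no, aabba/a meet in 1. 2b->2: no, abaab/bbabb meet in 2. Open state 3: 2b->3.
abba: 3a undefined. 3a->0: ok.
bbbb: 3b undefined. 3b->0: ok.
All examples now run through 4 states with every (state, symbol) defined. Accept strings end in {0,2}, Reject strings end in {1,3}; accept={0,2}.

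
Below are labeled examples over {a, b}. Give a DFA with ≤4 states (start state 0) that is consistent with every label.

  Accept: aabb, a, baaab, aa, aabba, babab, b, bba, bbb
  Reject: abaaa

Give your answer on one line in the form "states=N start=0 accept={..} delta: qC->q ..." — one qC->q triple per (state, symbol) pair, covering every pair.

Fold the examples into a partial DFA from state 0: repeatedly fix the first undefined (state, symbol) met by the shortest-then-alphabetical prefix, trying targets in increasing order and rejecting any under which an Accept and a Reject string meet in one state with the same remainder; add a state when all current targets are rejected. Accepting states are where Accept strings end.
a: 0a undefined. 0a->0: ok.
b: 0b undefined. 0b->0: no, aabb/abaaa meet in 0. Open state 1: 0b->1.
ba: 1a undefined. 1a->0: no, a/abaaa meet in 0. 1a->1: no, b/abaaa meet in 1. Open state 2: 1a->2.
bb: 1b undefined. 1b->0: ok.
baa: 2a undefined. 2a->0: no, aabb/abaaa meet in 0. 2a->1: ok.
bab: 2b undefined. 2b->0: ok.
All examples now run through 3 states with every (state, symbol) defined. Accept strings end in {0,1}, Reject strings end in {2}; accept={0,1}.

states=3 start=0 accept={0,1} delta: 0a->0 0b->1 1a->2 1b->0 2a->1 2b->0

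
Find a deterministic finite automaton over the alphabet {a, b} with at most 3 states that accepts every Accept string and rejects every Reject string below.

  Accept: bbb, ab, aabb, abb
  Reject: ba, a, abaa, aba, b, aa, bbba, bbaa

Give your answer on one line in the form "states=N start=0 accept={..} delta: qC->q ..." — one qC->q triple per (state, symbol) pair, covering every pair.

states=3 start=0 accept={2} delta: 0a->1 0b->1 1a->0 1b->2 2a->0 2b->2

Fold the examples into a partial DFA from state 0: repeatedly fix the first undefined (state, symbol) met by the shortest-then-alphabetical prefix, trying targets in increasing order and rejecting any under which an Accept and a Reject string meet in one state with the same remainder; add a state when all current targets are rejected. Accepting states are where Accept strings end.
a: 0a undefined. 0a->0: no, ab/b meet in 0 with "b" left. Open state 1: 0a->1.
b: 0b undefined. 0b->0: no, bbb/b meet in 0. 0b->1: ok.
aa: 1a undefined. 1a->0: ok.
ab: 1b undefined. 1b->0: no, bbb/a meet in 1. 1b->1: no, bbb/a meet in 1. Open state 2: 1b->2.
aba: 2a undefined. 2a->0: ok.
abb: 2b undefined. 2b->0: no, bbb/ba meet in 0. 2b->1: no, bbb/a meet in 1. 2b->2: ok.
All examples now run through 3 states with every (state, symbol) defined. Accept strings end in {2}, Reject strings end in {0,1}; accept={2}.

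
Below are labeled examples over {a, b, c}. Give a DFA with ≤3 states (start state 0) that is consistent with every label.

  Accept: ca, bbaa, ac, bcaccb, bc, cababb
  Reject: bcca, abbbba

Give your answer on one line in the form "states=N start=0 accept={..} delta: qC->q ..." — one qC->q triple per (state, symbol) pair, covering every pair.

states=3 start=0 accept={0,1} delta: 0a->0 0b->1 0c->0 1a->2 1b->1 1c->1 2a->0 2b->0 2c->0

Fold the examples into a partial DFA from state 0: repeatedly fix the first undefined (state, symbol) met by the shortest-then-alphabetical prefix, trying targets in increasing order and rejecting any under which an Accept and a Reject string meet in one state with the same remainder; add a state when all current targets are rejected. Accepting states are where Accept strings end.
a: 0a undefined. 0a->0: ok.
b: 0b undefined. 0b->0: no, bbaa/abbbba meet in 0. Open state 1: 0b->1.
c: 0c undefined. 0c->0: ok.
bb: 1b undefined. 1b->0: no, ca/abbbba meet in 0. 1b->1: ok.
bc: 1c undefined. 1c->0: no, ca/bcca meet in 0. 1c->1: ok.
bba: 1a undefined. 1a->0: no, ca/bcca meet in 0. 1a->1: no, bbaa/bcca meet in 1. Open state 2: 1a->2.
bbaa: 2a undefined. 2a->0: ok.
bcac: 2c undefined. 2c->0: ok.
cabab: 2b undefined. 2b->0: ok.
All examples now run through 3 states with every (state, symbol) defined. Accept strings end in {0,1}, Reject strings end in {2}; accept={0,1}.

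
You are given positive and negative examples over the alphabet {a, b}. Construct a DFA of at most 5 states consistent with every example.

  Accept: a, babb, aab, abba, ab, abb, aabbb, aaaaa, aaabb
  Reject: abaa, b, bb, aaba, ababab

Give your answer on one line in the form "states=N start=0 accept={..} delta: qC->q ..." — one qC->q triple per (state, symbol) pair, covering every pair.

Grow the machine one transition at a time. Run the examples from 0; the earliest place one falls off (shortest prefix, ties alphabetical) gets sent to the lowest-numbered state that keeps every Accept/Reject pair distinguishable — a pair clashes when both reach the same state with identical unread suffix — and to a fresh state only if none does.
a: 0a undefined. 0a->0: no, aab/b meet in 0 with "b" left. Open state 1: 0a->1.
b: 0b undefined. 0b->0: ok.
aa: 1a undefined. 1a->0: no, a/aaba meet in 1. 1a->1: ok.
ab: 1b undefined. 1b->0: no, a/abaa meet in 1. 1b->1: no, a/abaa meet in 1. Open state 2: 1b->2.
aba: 2a undefined. 2a->0: no, a/abaa meet in 1. 2a->1: no, a/abaa meet in 1. 2a->2: no, aab/abaa meet in 2. Open state 3: 2a->3.
abb: 2b undefined. 2b->0: no, babb/b meet in 0. 2b->1: ok.
abaa: 3a undefined. 3a->0: ok.
abab: 3b undefined. 3b->0: no, aab/ababab meet in 2. 3b->1: no, aab/ababab meet in 2. 3b->2: no, aab/ababab meet in 2. 3b->3: ok.
All examples now run through 4 states with every (state, symbol) defined. Accept strings end in {1,2}, Reject strings end in {0,3}; accept={1,2}.

states=4 start=0 accept={1,2} delta: 0a->1 0b->0 1a->1 1b->2 2a->3 2b->1 3a->0 3b->3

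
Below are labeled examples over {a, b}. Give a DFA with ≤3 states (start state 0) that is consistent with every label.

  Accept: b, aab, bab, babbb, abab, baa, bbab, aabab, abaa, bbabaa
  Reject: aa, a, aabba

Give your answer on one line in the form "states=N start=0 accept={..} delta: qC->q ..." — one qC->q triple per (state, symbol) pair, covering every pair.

Grow the machine one transition at a time. Run the examples from 0; the earliest place one falls off (shortest prefix, ties alphabetical) gets sent to the lowest-numbered state that keeps every Accept/Reject pair distinguishable — a pair clashes when both reach the same state with identical unread suffix — and to a fresh state only if none does.
a: 0a undefined. 0a->0: ok.
b: 0b undefined. 0b->0: no, b/aa meet in 0. Open state 1: 0b->1.
ba: 1a undefined. 1a->0: no, baa/aa meet in 0. 1a->1: ok.
bb: 1b undefined. 1b->0: no, bab/aa meet in 0. 1b->1: no, b/aabba meet in 1. Open state 2: 1b->2.
bba: 2a undefined. 2a->0: ok.
babb: 2b undefined. 2b->0: ok.
All examples now run through 3 states with every (state, symbol) defined. Accept strings end in {1,2}, Reject strings end in {0}; accept={1,2}.

states=3 start=0 accept={1,2} delta: 0a->0 0b->1 1a->1 1b->2 2a->0 2b->0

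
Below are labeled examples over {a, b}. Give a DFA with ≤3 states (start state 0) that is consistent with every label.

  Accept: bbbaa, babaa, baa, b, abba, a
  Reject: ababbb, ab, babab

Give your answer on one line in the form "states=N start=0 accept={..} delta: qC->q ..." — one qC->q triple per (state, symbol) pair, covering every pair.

states=3 start=0 accept={0,1} delta: 0a->1 0b->0 1a->0 1b->2 2a->1 2b->1

State merging on the prefix tree: take the shortest (then alphabetical) example prefix whose next move is undefined and point that move at state 0, else 1, else 2, ...; a target is out if some Accept/Reject pair would then sit in one state with the same input left (inseparable). If every existing state is out, open a new one.
a: 0a undefined. 0a->0: no, b/ab meet in 0 with "b" left. Open state 1: 0a->1.
b: 0b undefined. 0b->0: ok.
ab: 1b undefined. 1b->0: no, b/ababbb meet in 0. 1b->1: no, a/ab meet in 1. Open state 2: 1b->2.
aba: 2a undefined. 2a->0: no, b/ababbb meet in 0. 2a->1: ok.
abb: 2b undefined. 2b->0: no, b/ababbb meet in 0. 2b->1: ok.
baa: 1a undefined. 1a->0: ok.
All examples now run through 3 states with every (state, symbol) defined. Accept strings end in {0,1}, Reject strings end in {2}; accept={0,1}.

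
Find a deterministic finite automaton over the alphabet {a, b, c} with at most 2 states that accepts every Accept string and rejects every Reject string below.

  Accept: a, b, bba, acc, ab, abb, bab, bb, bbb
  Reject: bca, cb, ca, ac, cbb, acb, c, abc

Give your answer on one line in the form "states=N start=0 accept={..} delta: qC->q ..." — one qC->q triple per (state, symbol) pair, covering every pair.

Fold the examples into a partial DFA from state 0: repeatedly fix the first undefined (state, symbol) met by the shortest-then-alphabetical prefix, trying targets in increasing order and rejecting any under which an Accept and a Reject string meet in one state with the same remainder; add a state when all current targets are rejected. Accepting states are where Accept strings end.
a: 0a undefined. 0a->0: ok.
b: 0b undefined. 0b->0: ok.
c: 0c undefined. 0c->0: no, a/bca meet in 0. Open state 1: 0c->1.
ca: 1a undefined. 1a->0: no, a/bca meet in 0. 1a->1: ok.
cb: 1b undefined. 1b->0: no, a/cb meet in 0. 1b->1: ok.
acc: 1c undefined. 1c->0: ok.
All examples now run through 2 states with every (state, symbol) defined. Accept strings end in {0}, Reject strings end in {1}; accept={0}.

states=2 start=0 accept={0} delta: 0a->0 0b->0 0c->1 1a->1 1b->1 1c->0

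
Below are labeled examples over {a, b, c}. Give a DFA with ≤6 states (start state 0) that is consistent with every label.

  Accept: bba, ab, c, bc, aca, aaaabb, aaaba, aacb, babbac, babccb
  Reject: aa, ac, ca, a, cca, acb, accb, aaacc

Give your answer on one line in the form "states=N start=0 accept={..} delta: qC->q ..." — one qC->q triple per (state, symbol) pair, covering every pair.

State merging on the prefix tree: take the shortest (then alphabetical) example prefix whose next move is undefined and point that move at state 0, else 1, else 2, ...; a target is out if some Accept/Reject pair would then sit in one state with the same input left (inseparable). If every existing state is out, open a new one.
a: 0a undefined. 0a->0: no, c/ac meet in 0 with "c" left. Open state 1: 0a->1.
b: 0b undefined. 0b->0: no, bba/a meet in 1. 0b->1: no, bc/ac meet in 1 with "c" left. Open state 2: 0b->2.
c: 0c undefined. 0c->0: ok.
aa: 1a undefined. 1a->0: no, c/aa meet in 0. 1a->1: no, aacb/acb meet in 1 with "cb" left. 1a->2: ok.
ab: 1b undefined. 1b->0: ok.
ac: 1c undefined. 1c->0: no, ab/ac meet in 0. 1c->1: no, ab/acb meet in 0. 1c->2: no, aacb/accb meet in 2 with "cb" left. Open state 3: 1c->3.
ba: 2a undefined. 2a->0: no, ab/aaacc meet in 0. 2a->1: no, aaaba/ca meet in 1. 2a->2: ok.
bb: 2b undefined. 2b->0: no, bba/ca meet in 1. 2b->1: no, bba/aa meet in 2. 2b->2: no, bba/aa meet in 2. 2b->3: no, aaaabb/acb meet in 3 with "b" left. Open state 4: 2b->4.
bc: 2c undefined. 2c->0: no, ab/aaacc meet in 0. 2c->1: no, bc/ca meet in 1. 2c->2: no, bc/aa meet in 2. 2c->3: no, bc/ac meet in 3. 2c->4: ok.
aca: 3a undefined. 3a->0: ok.
acb: 3b undefined. 3b->0: no, ab/acb meet in 0. 3b->1: ok.
acc: 3c undefined. 3c->0: ok.
bba: 4a undefined. 4a->0: ok.
aacb: 4b undefined. 4b->0: no, babbac/ac meet in 3. 4b->1: no, aaaabb/ca meet in 1. 4b->2: no, aaaabb/aa meet in 2. 4b->3: no, aaaabb/ac meet in 3. 4b->4: ok.
babc: 4c undefined. 4c->0: no, bba/aaacc meet in 0. 4c->1: no, babccb/ca meet in 1. 4c->2: ok.
All examples now run through 5 states with every (state, symbol) defined. Accept strings end in {0,4}, Reject strings end in {1,2,3}; accept={0,4}.

states=5 start=0 accept={0,4} delta: 0a->1 0b->2 0c->0 1a->2 1b->0 1c->3 2a->2 2b->4 2c->4 3a->0 3b->1 3c->0 4a->0 4b->4 4c->2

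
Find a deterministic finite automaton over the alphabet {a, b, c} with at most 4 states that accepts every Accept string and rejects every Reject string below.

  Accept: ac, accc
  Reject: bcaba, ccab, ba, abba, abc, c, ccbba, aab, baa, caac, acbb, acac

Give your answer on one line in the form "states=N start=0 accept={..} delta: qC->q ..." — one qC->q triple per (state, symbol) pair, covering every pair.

Grow the machine one transition at a time. Run the examples from 0; the earliest place one falls off (shortest prefix, ties alphabetical) gets sent to the lowest-numbered state that keeps every Accept/Reject pair distinguishable — a pair clashes when both reach the same state with identical unread suffix — and to a fresh state only if none does.
a: 0a undefined. 0a->0: no, ac/c meet in 0 with "c" left. Open state 1: 0a->1.
b: 0b undefined. 0b->0: ok.
c: 0c undefined. 0c->0: ok.
aa: 1a undefined. 1a->0: ok.
ab: 1b undefined. 1b->0: ok.
ac: 1c undefined. 1c->0: no, ac/ccab meet in 0. 1c->1: no, ac/bcaba meet in 1. Open state 2: 1c->2.
aca: 2a undefined. 2a->0: ok.
acb: 2b undefined. 2b->0: ok.
acc: 2c undefined. 2c->0: no, accc/ccab meet in 0. 2c->1: ok.
All examples now run through 3 states with every (state, symbol) defined. Accept strings end in {2}, Reject strings end in {0,1}; accept={2}.

states=3 start=0 accept={2} delta: 0a->1 0b->0 0c->0 1a->0 1b->0 1c->2 2a->0 2b->0 2c->1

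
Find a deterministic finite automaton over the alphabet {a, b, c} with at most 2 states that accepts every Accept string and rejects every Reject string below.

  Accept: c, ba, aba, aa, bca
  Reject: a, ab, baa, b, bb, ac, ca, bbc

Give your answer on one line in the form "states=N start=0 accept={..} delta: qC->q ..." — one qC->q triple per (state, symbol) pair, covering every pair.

Grow the machine one transition at a time. Run the examples from 0; the earliest place one falls off (shortest prefix, ties alphabetical) gets sent to the lowest-numbered state that keeps every Accept/Reject pair distinguishable — a pair clashes when both reach the same state with identical unread suffix — and to a fresh state only if none does.
a: 0a undefined. 0a->0: no, c/ac meet in 0 with "c" left. Open state 1: 0a->1.
b: 0b undefined. 0b->0: no, c/bbc meet in 0 with "c" left. 0b->1: ok.
c: 0c undefined. 0c->0: ok.
aa: 1a undefined. 1a->0: ok.
ab: 1b undefined. 1b->0: no, c/ab meet in 0. 1b->1: ok.
ac: 1c undefined. 1c->0: no, c/ac meet in 0. 1c->1: ok.
All examples now run through 2 states with every (state, symbol) defined. Accept strings end in {0}, Reject strings end in {1}; accept={0}.

states=2 start=0 accept={0} delta: 0a->1 0b->1 0c->0 1a->0 1b->1 1c->1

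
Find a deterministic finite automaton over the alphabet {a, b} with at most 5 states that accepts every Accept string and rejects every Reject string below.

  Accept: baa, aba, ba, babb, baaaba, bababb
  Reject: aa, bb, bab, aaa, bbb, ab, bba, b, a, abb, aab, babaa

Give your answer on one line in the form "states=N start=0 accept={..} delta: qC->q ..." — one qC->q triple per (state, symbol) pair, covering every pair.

states=5 start=0 accept={2,4} delta: 0a->0 0b->1 1a->2 1b->0 2a->2 2b->3 3a->4 3b->2 4a->0 4b->3

State merging on the prefix tree: take the shortest (then alphabetical) example prefix whose next move is undefined and point that move at state 0, else 1, else 2, ...; a target is out if some Accept/Reject pair would then sit in one state with the same input left (inseparable). If every existing state is out, open a new one.
a: 0a undefined. 0a->0: ok.
b: 0b undefined. 0b->0: no, baa/aa meet in 0. Open state 1: 0b->1.
ba: 1a undefined. 1a->0: no, baa/aa meet in 0. 1a->1: no, baa/ab meet in 1. Open state 2: 1a->2.
bb: 1b undefined. 1b->0: ok.
baa: 2a undefined. 2a->0: no, baa/aa meet in 0. 2a->1: no, baa/bbb meet in 1. 2a->2: ok.
bab: 2b undefined. 2b->0: no, babb/bbb meet in 1. 2b->1: no, baa/babaa meet in 2. 2b->2: no, baa/bab meet in 2. Open state 3: 2b->3.
baba: 3a undefined. 3a->0: no, baaaba/aa meet in 0. 3a->1: no, baa/babaa meet in 2. 3a->2: no, baa/babaa meet in 2. 3a->3: no, baaaba/bab meet in 3. Open state 4: 3a->4.
babb: 3b undefined. 3b->0: no, babb/aa meet in 0. 3b->1: no, babb/bbb meet in 1. 3b->2: ok.
babaa: 4a undefined. 4a->0: ok.
babab: 4b undefined. 4b->0: no, bababb/bbb meet in 1. 4b->1: no, bababb/aa meet in 0. 4b->2: no, bababb/bab meet in 3. 4b->3: ok.
All examples now run through 5 states with every (state, symbol) defined. Accept strings end in {2,4}, Reject strings end in {0,1,3}; accept={2,4}.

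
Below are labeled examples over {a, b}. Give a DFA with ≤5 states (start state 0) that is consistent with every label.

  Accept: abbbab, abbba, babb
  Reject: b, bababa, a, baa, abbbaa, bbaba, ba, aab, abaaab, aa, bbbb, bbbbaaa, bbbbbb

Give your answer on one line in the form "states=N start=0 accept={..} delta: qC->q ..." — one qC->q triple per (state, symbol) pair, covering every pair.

states=5 start=0 accept={2,4} delta: 0a->0 0b->1 1a->0 1b->2 2a->0 2b->3 3a->4 3b->1 4a->0 4b->2

Fold the examples into a partial DFA from state 0: repeatedly fix the first undefined (state, symbol) met by the shortest-then-alphabetical prefix, trying targets in increasing order and rejecting any under which an Accept and a Reject string meet in one state with the same remainder; add a state when all current targets are rejected. Accepting states are where Accept strings end.
a: 0a undefined. 0a->0: ok.
b: 0b undefined. 0b->0: no, abbbab/b meet in 0. Open state 1: 0b->1.
ba: 1a undefined. 1a->0: ok.
bb: 1b undefined. 1b->0: no, abbbab/b meet in 1. 1b->1: no, abbbab/b meet in 1. Open state 2: 1b->2.
bba: 2a undefined. 2a->0: ok.
bbb: 2b undefined. 2b->0: no, abbbab/b meet in 1. 2b->1: no, abbbab/b meet in 1. 2b->2: no, abbbab/b meet in 1. Open state 3: 2b->3.
bbbb: 3b undefined. 3b->0: no, babb/bbbbbb meet in 2. 3b->1: ok.
abbba: 3a undefined. 3a->0: no, abbbab/b meet in 1. 3a->1: no, abbba/b meet in 1. 3a->2: no, abbbab/bbbbbb meet in 3. 3a->3: no, abbbab/b meet in 1. Open state 4: 3a->4.
abbbaa: 4a undefined. 4a->0: ok.
abbbab: 4b undefined. 4b->0: no, abbbab/bababa meet in 0. 4b->1: no, abbbab/b meet in 1. 4b->2: ok.
All examples now run through 5 states with every (state, symbol) defined. Accept strings end in {2,4}, Reject strings end in {0,1,3}; accept={2,4}.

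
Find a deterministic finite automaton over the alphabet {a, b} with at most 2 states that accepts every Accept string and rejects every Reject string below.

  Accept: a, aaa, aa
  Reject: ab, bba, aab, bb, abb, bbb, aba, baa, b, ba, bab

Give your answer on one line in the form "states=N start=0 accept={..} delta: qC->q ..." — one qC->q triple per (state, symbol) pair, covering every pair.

states=2 start=0 accept={0} delta: 0a->0 0b->1 1a->1 1b->1

Grow the machine one transition at a time. Run the examples from 0; the earliest place one falls off (shortest prefix, ties alphabetical) gets sent to the lowest-numbered state that keeps every Accept/Reject pair distinguishable — a pair clashes when both reach the same state with identical unread suffix — and to a fresh state only if none does.
a: 0a undefined. 0a->0: ok.
b: 0b undefined. 0b->0: no, a/ab meet in 0. Open state 1: 0b->1.
ba: 1a undefined. 1a->0: no, a/aba meet in 0. 1a->1: ok.
bb: 1b undefined. 1b->0: no, a/bba meet in 0. 1b->1: ok.
All examples now run through 2 states with every (state, symbol) defined. Accept strings end in {0}, Reject strings end in {1}; accept={0}.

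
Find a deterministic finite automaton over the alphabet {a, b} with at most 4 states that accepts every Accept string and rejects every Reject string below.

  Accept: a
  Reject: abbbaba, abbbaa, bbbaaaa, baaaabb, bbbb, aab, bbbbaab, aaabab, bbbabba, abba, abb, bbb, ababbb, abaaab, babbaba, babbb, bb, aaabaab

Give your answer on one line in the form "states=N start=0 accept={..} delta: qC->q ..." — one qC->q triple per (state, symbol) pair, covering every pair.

State merging on the prefix tree: take the shortest (then alphabetical) example prefix whose next move is undefined and point that move at state 0, else 1, else 2, ...; a target is out if some Accept/Reject pair would then sit in one state with the same input left (inseparable). If every existing state is out, open a new one.
a: 0a undefined. 0a->0: ok.
b: 0b undefined. 0b->0: no, a/abbbaba meet in 0. Open state 1: 0b->1.
ba: 1a undefined. 1a->0: ok.
bb: 1b undefined. 1b->0: no, a/abbbaba meet in 0. 1b->1: no, a/abbbaba meet in 0. Open state 2: 1b->2.
bbb: 2b undefined. 2b->0: no, a/abbbaba meet in 0. 2b->1: no, a/abbbaba meet in 0. 2b->2: ok.
abba: 2a undefined. 2a->0: no, a/abbbaba meet in 0. 2a->1: no, a/abbbaa meet in 0. 2a->2: ok.
All examples now run through 3 states with every (state, symbol) defined. Accept strings end in {0}, Reject strings end in {1,2}; accept={0}.

states=3 start=0 accept={0} delta: 0a->0 0b->1 1a->0 1b->2 2a->2 2b->2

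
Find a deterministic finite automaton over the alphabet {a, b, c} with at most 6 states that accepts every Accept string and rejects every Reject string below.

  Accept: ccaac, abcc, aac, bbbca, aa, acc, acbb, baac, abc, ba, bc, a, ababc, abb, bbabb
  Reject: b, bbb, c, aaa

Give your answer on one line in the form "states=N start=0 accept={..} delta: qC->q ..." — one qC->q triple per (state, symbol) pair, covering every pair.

Grow the machine one transition at a time. Run the examples from 0; the earliest place one falls off (shortest prefix, ties alphabetical) gets sent to the lowest-numbered state that keeps every Accept/Reject pair distinguishable — a pair clashes when both reach the same state with identical unread suffix — and to a fresh state only if none does.
a: 0a undefined. 0a->0: no, aac/c meet in 0 with "c" left. Open state 1: 0a->1.
b: 0b undefined. 0b->0: no, bc/c meet in 0 with "c" left. 0b->1: no, a/b meet in 1. Open state 2: 0b->2.
c: 0c undefined. 0c->0: ok.
aa: 1a undefined. 1a->0: no, ccaac/c meet in 0. 1a->1: no, aa/aaa meet in 1. 1a->2: no, aa/b meet in 2. Open state 3: 1a->3.
ab: 1b undefined. 1b->0: no, abcc/c meet in 0. 1b->1: ok.
ac: 1c undefined. 1c->0: no, abcc/c meet in 0. 1c->1: ok.
ba: 2a undefined. 2a->0: no, ba/c meet in 0. 2a->1: ok.
bb: 2b undefined. 2b->0: ok.
bc: 2c undefined. 2c->0: no, bc/c meet in 0. 2c->1: ok.
aaa: 3a undefined. 3a->0: ok.
aac: 3c undefined. 3c->0: no, ccaac/c meet in 0. 3c->1: ok.
abab: 3b undefined. 3b->0: no, ababc/c meet in 0. 3b->1: ok.
All examples now run through 4 states with every (state, symbol) defined. Accept strings end in {1,3}, Reject strings end in {0,2}; accept={1,3}.

states=4 start=0 accept={1,3} delta: 0a->1 0b->2 0c->0 1a->3 1b->1 1c->1 2a->1 2b->0 2c->1 3a->0 3b->1 3c->1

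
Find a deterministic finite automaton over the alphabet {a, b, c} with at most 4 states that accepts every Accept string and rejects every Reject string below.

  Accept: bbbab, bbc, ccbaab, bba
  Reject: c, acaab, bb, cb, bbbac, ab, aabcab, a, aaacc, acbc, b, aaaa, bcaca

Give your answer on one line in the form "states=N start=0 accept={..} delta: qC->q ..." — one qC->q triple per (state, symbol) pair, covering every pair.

states=4 start=0 accept={3} delta: 0a->0 0b->1 0c->0 1a->3 1b->2 1c->0 2a->3 2b->1 2c->3 3a->3 3b->3 3c->0

State merging on the prefix tree: take the shortest (then alphabetical) example prefix whose next move is undefined and point that move at state 0, else 1, else 2, ...; a target is out if some Accept/Reject pair would then sit in one state with the same input left (inseparable). If every existing state is out, open a new one.
a: 0a undefined. 0a->0: ok.
b: 0b undefined. 0b->0: no, bbbab/bb meet in 0. Open state 1: 0b->1.
c: 0c undefined. 0c->0: ok.
bb: 1b undefined. 1b->0: no, bbc/c meet in 0. 1b->1: no, bbc/acbc meet in 1 with "c" left. Open state 2: 1b->2.
bc: 1c undefined. 1c->0: ok.
bba: 2a undefined. 2a->0: no, bba/c meet in 0. 2a->1: no, bba/acaab meet in 1. 2a->2: no, bba/bb meet in 2. Open state 3: 2a->3.
bbb: 2b undefined. 2b->0: no, bbbab/acaab meet in 1. 2b->1: ok.
bbc: 2c undefined. 2c->0: no, bbc/c meet in 0. 2c->1: no, bbc/acaab meet in 1. 2c->2: no, bbc/bb meet in 2. 2c->3: ok.
bbba: 1a undefined. 1a->0: no, bbbab/acaab meet in 1. 1a->1: no, bbbab/bb meet in 2. 1a->2: no, bbbab/acaab meet in 1. 1a->3: ok.
bbbab: 3b undefined. 3b->0: no, bbbab/c meet in 0. 3b->1: no, bbbab/acaab meet in 1. 3b->2: no, bbbab/bb meet in 2. 3b->3: ok.
bbbac: 3c undefined. 3c->0: ok.
ccbaa: 3a undefined. 3a->0: no, ccbaab/acaab meet in 1. 3a->1: no, ccbaab/bb meet in 2. 3a->2: no, ccbaab/acaab meet in 1. 3a->3: ok.
All examples now run through 4 states with every (state, symbol) defined. Accept strings end in {3}, Reject strings end in {0,1,2}; accept={3}.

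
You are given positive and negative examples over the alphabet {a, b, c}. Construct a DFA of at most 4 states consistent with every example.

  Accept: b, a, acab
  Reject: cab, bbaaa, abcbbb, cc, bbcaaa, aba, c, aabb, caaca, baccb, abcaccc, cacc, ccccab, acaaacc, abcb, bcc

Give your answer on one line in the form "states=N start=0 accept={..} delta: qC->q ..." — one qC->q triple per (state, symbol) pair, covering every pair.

State merging on the prefix tree: take the shortest (then alphabetical) example prefix whose next move is undefined and point that move at state 0, else 1, else 2, ...; a target is out if some Accept/Reject pair would then sit in one state with the same input left (inseparable). If every existing state is out, open a new one.
a: 0a undefined. 0a->0: no, acab/cab meet in 0 with "cab" left. Open state 1: 0a->1.
b: 0b undefined. 0b->0: ok.
c: 0c undefined. 0c->0: no, b/cc meet in 0. 0c->1: no, a/c meet in 1. Open state 2: 0c->2.
aa: 1a undefined. 1a->0: no, b/aabb meet in 0. 1a->1: no, a/bbaaa meet in 1. 1a->2: ok.
ab: 1b undefined. 1b->0: no, a/aba meet in 1. 1b->1: ok.
ac: 1c undefined. 1c->0: no, b/abcbbb meet in 0. 1c->1: no, a/abcbbb meet in 1. 1c->2: no, acab/cab meet in 2 with "ab" left. Open state 3: 1c->3.
ca: 2a undefined. 2a->0: no, b/cab meet in 0. 2a->1: no, a/cab meet in 1. 2a->2: ok.
cc: 2c undefined. 2c->0: no, b/cc meet in 0. 2c->1: no, a/cc meet in 1. 2c->2: ok.
aab: 2b undefined. 2b->0: no, b/cab meet in 0. 2b->1: no, a/cab meet in 1. 2b->2: ok.
aca: 3a undefined. 3a->0: ok.
abcb: 3b undefined. 3b->0: no, b/abcbbb meet in 0. 3b->1: no, a/abcbbb meet in 1. 3b->2: ok.
bacc: 3c undefined. 3c->0: no, b/baccb meet in 0. 3c->1: no, a/baccb meet in 1. 3c->2: ok.
All examples now run through 4 states with every (state, symbol) defined. Accept strings end in {0,1}, Reject strings end in {2}; accept={0,1}.

states=4 start=0 accept={0,1} delta: 0a->1 0b->0 0c->2 1a->2 1b->1 1c->3 2a->2 2b->2 2c->2 3a->0 3b->2 3c->2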